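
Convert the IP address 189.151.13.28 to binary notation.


189 = 10111101
151 = 10010111
13 = 00001101
28 = 00011100
Binary: 10111101.10010111.00001101.00011100


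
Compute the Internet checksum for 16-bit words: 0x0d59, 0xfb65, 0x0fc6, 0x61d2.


Sum all words (with carry folding):
+ 0x0d59 = 0x0d59
+ 0xfb65 = 0x08bf
+ 0x0fc6 = 0x1885
+ 0x61d2 = 0x7a57
One's complement: ~0x7a57
Checksum = 0x85a8


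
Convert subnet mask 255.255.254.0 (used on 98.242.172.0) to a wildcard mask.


Subnet mask: 255.255.254.0
Wildcard = 255.255.255.255 - subnet mask
255 - 255 = 0
255 - 255 = 0
255 - 254 = 1
255 - 0 = 255
Wildcard: 0.0.1.255


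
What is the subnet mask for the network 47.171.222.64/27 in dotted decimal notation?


/27 means 27 network bits, 5 host bits
Binary: 11111111111111111111111111100000
Mask: 255.255.255.224


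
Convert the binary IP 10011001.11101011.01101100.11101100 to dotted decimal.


10011001 = 153
11101011 = 235
01101100 = 108
11101100 = 236
IP: 153.235.108.236


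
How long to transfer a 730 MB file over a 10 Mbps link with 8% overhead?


Effective throughput = 10 * (1 - 8/100) = 9.2 Mbps
File size in Mb = 730 * 8 = 5840 Mb
Time = 5840 / 9.2
Time = 634.7826 seconds


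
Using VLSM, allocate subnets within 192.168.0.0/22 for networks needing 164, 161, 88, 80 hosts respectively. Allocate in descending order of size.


164 hosts -> /24 (254 usable): 192.168.0.0/24
161 hosts -> /24 (254 usable): 192.168.1.0/24
88 hosts -> /25 (126 usable): 192.168.2.0/25
80 hosts -> /25 (126 usable): 192.168.2.128/25
Allocation: 192.168.0.0/24 (164 hosts, 254 usable); 192.168.1.0/24 (161 hosts, 254 usable); 192.168.2.0/25 (88 hosts, 126 usable); 192.168.2.128/25 (80 hosts, 126 usable)


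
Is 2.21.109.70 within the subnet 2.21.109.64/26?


Subnet network: 2.21.109.64
Test IP AND mask: 2.21.109.64
Yes, 2.21.109.70 is in 2.21.109.64/26


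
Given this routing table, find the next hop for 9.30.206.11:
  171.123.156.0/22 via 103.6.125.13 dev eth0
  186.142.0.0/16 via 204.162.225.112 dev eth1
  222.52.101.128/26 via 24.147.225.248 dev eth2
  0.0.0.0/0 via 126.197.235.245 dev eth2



Longest prefix match for 9.30.206.11:
  /22 171.123.156.0: no
  /16 186.142.0.0: no
  /26 222.52.101.128: no
  /0 0.0.0.0: MATCH
Selected: next-hop 126.197.235.245 via eth2 (matched /0)


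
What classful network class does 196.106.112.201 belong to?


First octet: 196
Binary: 11000100
110xxxxx -> Class C (192-223)
Class C, default mask 255.255.255.0 (/24)


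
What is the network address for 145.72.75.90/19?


IP:   10010001.01001000.01001011.01011010
Mask: 11111111.11111111.11100000.00000000
AND operation:
Net:  10010001.01001000.01000000.00000000
Network: 145.72.64.0/19


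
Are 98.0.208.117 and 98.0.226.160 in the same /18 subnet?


Mask: 255.255.192.0
98.0.208.117 AND mask = 98.0.192.0
98.0.226.160 AND mask = 98.0.192.0
Yes, same subnet (98.0.192.0)


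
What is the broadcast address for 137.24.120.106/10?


Network: 137.0.0.0/10
Host bits = 22
Set all host bits to 1:
Broadcast: 137.63.255.255


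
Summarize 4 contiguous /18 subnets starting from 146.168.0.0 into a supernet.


Original prefix: /18
Number of subnets: 4 = 2^2
New prefix = 18 - 2 = 16
Supernet: 146.168.0.0/16


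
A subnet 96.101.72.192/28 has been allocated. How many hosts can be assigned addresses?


Host bits = 32 - 28 = 4
Total addresses = 2^4 = 16
Usable = total - 2 (network and broadcast)
Usable hosts: 14


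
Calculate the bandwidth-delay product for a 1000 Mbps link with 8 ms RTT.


BDP = bandwidth * RTT
= 1000 Mbps * 8 ms
= 1000 * 1e6 * 8 / 1000 bits
= 8000000 bits
= 1000000 bytes
= 976.5625 KB
BDP = 8000000 bits (1000000 bytes)


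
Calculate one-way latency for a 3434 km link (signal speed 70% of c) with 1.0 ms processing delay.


Speed = 0.7 * 3e5 km/s = 210000 km/s
Propagation delay = 3434 / 210000 = 0.0164 s = 16.3524 ms
Processing delay = 1.0 ms
Total one-way latency = 17.3524 ms


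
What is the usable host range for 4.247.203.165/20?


Network: 4.247.192.0
Broadcast: 4.247.207.255
First usable = network + 1
Last usable = broadcast - 1
Range: 4.247.192.1 to 4.247.207.254


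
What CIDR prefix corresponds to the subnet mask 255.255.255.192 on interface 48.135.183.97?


Binary: 11111111.11111111.11111111.11000000
Count leading 1s
Prefix: /26


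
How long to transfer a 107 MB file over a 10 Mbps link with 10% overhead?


Effective throughput = 10 * (1 - 10/100) = 9 Mbps
File size in Mb = 107 * 8 = 856 Mb
Time = 856 / 9
Time = 95.1111 seconds


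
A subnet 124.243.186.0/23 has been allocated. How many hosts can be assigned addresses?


Host bits = 32 - 23 = 9
Total addresses = 2^9 = 512
Usable = total - 2 (network and broadcast)
Usable hosts: 510


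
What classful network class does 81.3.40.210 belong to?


First octet: 81
Binary: 01010001
0xxxxxxx -> Class A (1-126)
Class A, default mask 255.0.0.0 (/8)


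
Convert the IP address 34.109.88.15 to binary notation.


34 = 00100010
109 = 01101101
88 = 01011000
15 = 00001111
Binary: 00100010.01101101.01011000.00001111


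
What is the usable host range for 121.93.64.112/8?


Network: 121.0.0.0
Broadcast: 121.255.255.255
First usable = network + 1
Last usable = broadcast - 1
Range: 121.0.0.1 to 121.255.255.254


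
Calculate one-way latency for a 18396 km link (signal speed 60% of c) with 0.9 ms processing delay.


Speed = 0.6 * 3e5 km/s = 180000 km/s
Propagation delay = 18396 / 180000 = 0.1022 s = 102.2 ms
Processing delay = 0.9 ms
Total one-way latency = 103.1 ms


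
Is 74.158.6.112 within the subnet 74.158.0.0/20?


Subnet network: 74.158.0.0
Test IP AND mask: 74.158.0.0
Yes, 74.158.6.112 is in 74.158.0.0/20


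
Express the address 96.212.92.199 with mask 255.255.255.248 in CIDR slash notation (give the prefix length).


Binary: 11111111.11111111.11111111.11111000
Count leading 1s
Prefix: /29


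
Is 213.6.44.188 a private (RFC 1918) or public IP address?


RFC 1918 private ranges:
  10.0.0.0/8 (10.0.0.0 - 10.255.255.255)
  172.16.0.0/12 (172.16.0.0 - 172.31.255.255)
  192.168.0.0/16 (192.168.0.0 - 192.168.255.255)
Public (not in any RFC 1918 range)


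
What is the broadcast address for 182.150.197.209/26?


Network: 182.150.197.192/26
Host bits = 6
Set all host bits to 1:
Broadcast: 182.150.197.255


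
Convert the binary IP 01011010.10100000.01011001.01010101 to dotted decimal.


01011010 = 90
10100000 = 160
01011001 = 89
01010101 = 85
IP: 90.160.89.85


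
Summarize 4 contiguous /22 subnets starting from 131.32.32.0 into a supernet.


Original prefix: /22
Number of subnets: 4 = 2^2
New prefix = 22 - 2 = 20
Supernet: 131.32.32.0/20


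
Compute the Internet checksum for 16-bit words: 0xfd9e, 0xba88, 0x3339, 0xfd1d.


Sum all words (with carry folding):
+ 0xfd9e = 0xfd9e
+ 0xba88 = 0xb827
+ 0x3339 = 0xeb60
+ 0xfd1d = 0xe87e
One's complement: ~0xe87e
Checksum = 0x1781


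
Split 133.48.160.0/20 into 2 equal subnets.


New prefix = 20 + 1 = 21
Each subnet has 2048 addresses
  133.48.160.0/21
  133.48.168.0/21
Subnets: 133.48.160.0/21, 133.48.168.0/21


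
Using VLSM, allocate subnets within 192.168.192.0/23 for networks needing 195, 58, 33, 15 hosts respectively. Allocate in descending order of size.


195 hosts -> /24 (254 usable): 192.168.192.0/24
58 hosts -> /26 (62 usable): 192.168.193.0/26
33 hosts -> /26 (62 usable): 192.168.193.64/26
15 hosts -> /27 (30 usable): 192.168.193.128/27
Allocation: 192.168.192.0/24 (195 hosts, 254 usable); 192.168.193.0/26 (58 hosts, 62 usable); 192.168.193.64/26 (33 hosts, 62 usable); 192.168.193.128/27 (15 hosts, 30 usable)


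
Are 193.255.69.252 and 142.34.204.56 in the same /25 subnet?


Mask: 255.255.255.128
193.255.69.252 AND mask = 193.255.69.128
142.34.204.56 AND mask = 142.34.204.0
No, different subnets (193.255.69.128 vs 142.34.204.0)


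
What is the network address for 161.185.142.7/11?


IP:   10100001.10111001.10001110.00000111
Mask: 11111111.11100000.00000000.00000000
AND operation:
Net:  10100001.10100000.00000000.00000000
Network: 161.160.0.0/11


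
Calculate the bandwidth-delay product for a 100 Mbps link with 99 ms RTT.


BDP = bandwidth * RTT
= 100 Mbps * 99 ms
= 100 * 1e6 * 99 / 1000 bits
= 9900000 bits
= 1237500 bytes
= 1208.4961 KB
BDP = 9900000 bits (1237500 bytes)


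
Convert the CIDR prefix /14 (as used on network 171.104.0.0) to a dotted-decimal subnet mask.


/14 means 14 network bits, 18 host bits
Binary: 11111111111111000000000000000000
Mask: 255.252.0.0


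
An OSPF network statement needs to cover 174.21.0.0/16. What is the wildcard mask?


Subnet mask: 255.255.0.0
Wildcard = 255.255.255.255 - subnet mask
255 - 255 = 0
255 - 255 = 0
255 - 0 = 255
255 - 0 = 255
Wildcard: 0.0.255.255


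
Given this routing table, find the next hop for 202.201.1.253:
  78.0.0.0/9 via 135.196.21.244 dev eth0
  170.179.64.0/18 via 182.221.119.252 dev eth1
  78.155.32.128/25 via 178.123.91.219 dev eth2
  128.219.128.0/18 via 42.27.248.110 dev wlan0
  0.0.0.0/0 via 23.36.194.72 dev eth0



Longest prefix match for 202.201.1.253:
  /9 78.0.0.0: no
  /18 170.179.64.0: no
  /25 78.155.32.128: no
  /18 128.219.128.0: no
  /0 0.0.0.0: MATCH
Selected: next-hop 23.36.194.72 via eth0 (matched /0)


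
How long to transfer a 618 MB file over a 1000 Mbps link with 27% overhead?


Effective throughput = 1000 * (1 - 27/100) = 730 Mbps
File size in Mb = 618 * 8 = 4944 Mb
Time = 4944 / 730
Time = 6.7726 seconds


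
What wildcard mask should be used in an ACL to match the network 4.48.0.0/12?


Subnet mask: 255.240.0.0
Wildcard = 255.255.255.255 - subnet mask
255 - 255 = 0
255 - 240 = 15
255 - 0 = 255
255 - 0 = 255
Wildcard: 0.15.255.255


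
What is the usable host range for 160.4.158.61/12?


Network: 160.0.0.0
Broadcast: 160.15.255.255
First usable = network + 1
Last usable = broadcast - 1
Range: 160.0.0.1 to 160.15.255.254


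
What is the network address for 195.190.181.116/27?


IP:   11000011.10111110.10110101.01110100
Mask: 11111111.11111111.11111111.11100000
AND operation:
Net:  11000011.10111110.10110101.01100000
Network: 195.190.181.96/27


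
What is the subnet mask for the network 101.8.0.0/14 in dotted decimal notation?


/14 means 14 network bits, 18 host bits
Binary: 11111111111111000000000000000000
Mask: 255.252.0.0


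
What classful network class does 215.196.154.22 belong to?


First octet: 215
Binary: 11010111
110xxxxx -> Class C (192-223)
Class C, default mask 255.255.255.0 (/24)


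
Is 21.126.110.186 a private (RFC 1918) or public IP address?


RFC 1918 private ranges:
  10.0.0.0/8 (10.0.0.0 - 10.255.255.255)
  172.16.0.0/12 (172.16.0.0 - 172.31.255.255)
  192.168.0.0/16 (192.168.0.0 - 192.168.255.255)
Public (not in any RFC 1918 range)


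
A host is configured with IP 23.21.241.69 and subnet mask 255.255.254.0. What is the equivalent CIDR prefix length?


Binary: 11111111.11111111.11111110.00000000
Count leading 1s
Prefix: /23


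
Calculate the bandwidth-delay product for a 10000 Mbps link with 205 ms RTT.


BDP = bandwidth * RTT
= 10000 Mbps * 205 ms
= 10000 * 1e6 * 205 / 1000 bits
= 2050000000 bits
= 256250000 bytes
= 250244.1406 KB
BDP = 2050000000 bits (256250000 bytes)


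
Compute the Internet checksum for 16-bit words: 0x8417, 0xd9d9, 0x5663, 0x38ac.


Sum all words (with carry folding):
+ 0x8417 = 0x8417
+ 0xd9d9 = 0x5df1
+ 0x5663 = 0xb454
+ 0x38ac = 0xed00
One's complement: ~0xed00
Checksum = 0x12ff


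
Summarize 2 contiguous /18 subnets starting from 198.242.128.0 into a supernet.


Original prefix: /18
Number of subnets: 2 = 2^1
New prefix = 18 - 1 = 17
Supernet: 198.242.128.0/17


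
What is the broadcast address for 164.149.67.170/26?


Network: 164.149.67.128/26
Host bits = 6
Set all host bits to 1:
Broadcast: 164.149.67.191


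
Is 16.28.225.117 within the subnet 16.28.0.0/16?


Subnet network: 16.28.0.0
Test IP AND mask: 16.28.0.0
Yes, 16.28.225.117 is in 16.28.0.0/16


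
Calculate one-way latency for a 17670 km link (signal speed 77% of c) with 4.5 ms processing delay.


Speed = 0.77 * 3e5 km/s = 231000 km/s
Propagation delay = 17670 / 231000 = 0.0765 s = 76.4935 ms
Processing delay = 4.5 ms
Total one-way latency = 80.9935 ms


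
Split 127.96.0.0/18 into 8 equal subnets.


New prefix = 18 + 3 = 21
Each subnet has 2048 addresses
  127.96.0.0/21
  127.96.8.0/21
  127.96.16.0/21
  127.96.24.0/21
  127.96.32.0/21
  127.96.40.0/21
  127.96.48.0/21
  127.96.56.0/21
Subnets: 127.96.0.0/21, 127.96.8.0/21, 127.96.16.0/21, 127.96.24.0/21, 127.96.32.0/21, 127.96.40.0/21, 127.96.48.0/21, 127.96.56.0/21


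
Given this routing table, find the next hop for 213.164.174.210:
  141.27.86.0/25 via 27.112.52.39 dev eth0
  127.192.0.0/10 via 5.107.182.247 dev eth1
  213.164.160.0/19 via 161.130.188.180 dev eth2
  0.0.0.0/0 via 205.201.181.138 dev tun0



Longest prefix match for 213.164.174.210:
  /25 141.27.86.0: no
  /10 127.192.0.0: no
  /19 213.164.160.0: MATCH
  /0 0.0.0.0: MATCH
Selected: next-hop 161.130.188.180 via eth2 (matched /19)


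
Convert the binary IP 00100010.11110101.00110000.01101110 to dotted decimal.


00100010 = 34
11110101 = 245
00110000 = 48
01101110 = 110
IP: 34.245.48.110


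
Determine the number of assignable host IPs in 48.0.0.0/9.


Host bits = 32 - 9 = 23
Total addresses = 2^23 = 8388608
Usable = total - 2 (network and broadcast)
Usable hosts: 8388606


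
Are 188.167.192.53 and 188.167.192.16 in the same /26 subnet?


Mask: 255.255.255.192
188.167.192.53 AND mask = 188.167.192.0
188.167.192.16 AND mask = 188.167.192.0
Yes, same subnet (188.167.192.0)


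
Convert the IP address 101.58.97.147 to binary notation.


101 = 01100101
58 = 00111010
97 = 01100001
147 = 10010011
Binary: 01100101.00111010.01100001.10010011


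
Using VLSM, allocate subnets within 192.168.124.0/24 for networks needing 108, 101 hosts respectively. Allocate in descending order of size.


108 hosts -> /25 (126 usable): 192.168.124.0/25
101 hosts -> /25 (126 usable): 192.168.124.128/25
Allocation: 192.168.124.0/25 (108 hosts, 126 usable); 192.168.124.128/25 (101 hosts, 126 usable)


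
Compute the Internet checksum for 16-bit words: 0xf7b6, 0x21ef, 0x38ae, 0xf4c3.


Sum all words (with carry folding):
+ 0xf7b6 = 0xf7b6
+ 0x21ef = 0x19a6
+ 0x38ae = 0x5254
+ 0xf4c3 = 0x4718
One's complement: ~0x4718
Checksum = 0xb8e7


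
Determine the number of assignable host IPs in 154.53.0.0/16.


Host bits = 32 - 16 = 16
Total addresses = 2^16 = 65536
Usable = total - 2 (network and broadcast)
Usable hosts: 65534


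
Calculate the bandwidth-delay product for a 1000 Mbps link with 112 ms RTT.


BDP = bandwidth * RTT
= 1000 Mbps * 112 ms
= 1000 * 1e6 * 112 / 1000 bits
= 112000000 bits
= 14000000 bytes
= 13671.875 KB
BDP = 112000000 bits (14000000 bytes)


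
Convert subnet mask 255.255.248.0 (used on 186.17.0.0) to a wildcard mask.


Subnet mask: 255.255.248.0
Wildcard = 255.255.255.255 - subnet mask
255 - 255 = 0
255 - 255 = 0
255 - 248 = 7
255 - 0 = 255
Wildcard: 0.0.7.255


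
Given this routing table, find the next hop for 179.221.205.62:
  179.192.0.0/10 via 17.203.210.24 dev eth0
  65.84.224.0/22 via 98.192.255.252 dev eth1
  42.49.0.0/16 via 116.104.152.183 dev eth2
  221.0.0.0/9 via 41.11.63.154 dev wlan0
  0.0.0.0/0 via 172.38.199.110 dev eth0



Longest prefix match for 179.221.205.62:
  /10 179.192.0.0: MATCH
  /22 65.84.224.0: no
  /16 42.49.0.0: no
  /9 221.0.0.0: no
  /0 0.0.0.0: MATCH
Selected: next-hop 17.203.210.24 via eth0 (matched /10)


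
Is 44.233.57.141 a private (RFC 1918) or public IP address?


RFC 1918 private ranges:
  10.0.0.0/8 (10.0.0.0 - 10.255.255.255)
  172.16.0.0/12 (172.16.0.0 - 172.31.255.255)
  192.168.0.0/16 (192.168.0.0 - 192.168.255.255)
Public (not in any RFC 1918 range)


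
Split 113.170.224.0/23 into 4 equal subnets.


New prefix = 23 + 2 = 25
Each subnet has 128 addresses
  113.170.224.0/25
  113.170.224.128/25
  113.170.225.0/25
  113.170.225.128/25
Subnets: 113.170.224.0/25, 113.170.224.128/25, 113.170.225.0/25, 113.170.225.128/25


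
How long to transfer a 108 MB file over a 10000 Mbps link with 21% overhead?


Effective throughput = 10000 * (1 - 21/100) = 7900 Mbps
File size in Mb = 108 * 8 = 864 Mb
Time = 864 / 7900
Time = 0.1094 seconds


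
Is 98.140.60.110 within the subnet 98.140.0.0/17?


Subnet network: 98.140.0.0
Test IP AND mask: 98.140.0.0
Yes, 98.140.60.110 is in 98.140.0.0/17


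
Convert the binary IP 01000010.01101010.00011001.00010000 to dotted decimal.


01000010 = 66
01101010 = 106
00011001 = 25
00010000 = 16
IP: 66.106.25.16


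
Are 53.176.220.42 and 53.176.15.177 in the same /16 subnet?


Mask: 255.255.0.0
53.176.220.42 AND mask = 53.176.0.0
53.176.15.177 AND mask = 53.176.0.0
Yes, same subnet (53.176.0.0)


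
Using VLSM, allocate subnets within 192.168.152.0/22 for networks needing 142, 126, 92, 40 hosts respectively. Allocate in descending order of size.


142 hosts -> /24 (254 usable): 192.168.152.0/24
126 hosts -> /25 (126 usable): 192.168.153.0/25
92 hosts -> /25 (126 usable): 192.168.153.128/25
40 hosts -> /26 (62 usable): 192.168.154.0/26
Allocation: 192.168.152.0/24 (142 hosts, 254 usable); 192.168.153.0/25 (126 hosts, 126 usable); 192.168.153.128/25 (92 hosts, 126 usable); 192.168.154.0/26 (40 hosts, 62 usable)


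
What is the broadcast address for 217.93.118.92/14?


Network: 217.92.0.0/14
Host bits = 18
Set all host bits to 1:
Broadcast: 217.95.255.255


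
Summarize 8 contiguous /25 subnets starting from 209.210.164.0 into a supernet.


Original prefix: /25
Number of subnets: 8 = 2^3
New prefix = 25 - 3 = 22
Supernet: 209.210.164.0/22


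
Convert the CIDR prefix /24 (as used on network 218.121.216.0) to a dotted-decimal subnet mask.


/24 means 24 network bits, 8 host bits
Binary: 11111111111111111111111100000000
Mask: 255.255.255.0


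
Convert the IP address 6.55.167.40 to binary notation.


6 = 00000110
55 = 00110111
167 = 10100111
40 = 00101000
Binary: 00000110.00110111.10100111.00101000


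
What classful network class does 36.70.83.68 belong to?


First octet: 36
Binary: 00100100
0xxxxxxx -> Class A (1-126)
Class A, default mask 255.0.0.0 (/8)


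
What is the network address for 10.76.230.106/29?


IP:   00001010.01001100.11100110.01101010
Mask: 11111111.11111111.11111111.11111000
AND operation:
Net:  00001010.01001100.11100110.01101000
Network: 10.76.230.104/29


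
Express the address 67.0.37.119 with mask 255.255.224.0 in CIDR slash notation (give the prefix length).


Binary: 11111111.11111111.11100000.00000000
Count leading 1s
Prefix: /19


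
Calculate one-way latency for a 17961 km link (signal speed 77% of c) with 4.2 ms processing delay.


Speed = 0.77 * 3e5 km/s = 231000 km/s
Propagation delay = 17961 / 231000 = 0.0778 s = 77.7532 ms
Processing delay = 4.2 ms
Total one-way latency = 81.9532 ms


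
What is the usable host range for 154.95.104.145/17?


Network: 154.95.0.0
Broadcast: 154.95.127.255
First usable = network + 1
Last usable = broadcast - 1
Range: 154.95.0.1 to 154.95.127.254


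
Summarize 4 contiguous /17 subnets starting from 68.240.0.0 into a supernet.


Original prefix: /17
Number of subnets: 4 = 2^2
New prefix = 17 - 2 = 15
Supernet: 68.240.0.0/15


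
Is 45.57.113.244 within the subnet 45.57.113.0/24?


Subnet network: 45.57.113.0
Test IP AND mask: 45.57.113.0
Yes, 45.57.113.244 is in 45.57.113.0/24


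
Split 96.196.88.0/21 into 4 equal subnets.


New prefix = 21 + 2 = 23
Each subnet has 512 addresses
  96.196.88.0/23
  96.196.90.0/23
  96.196.92.0/23
  96.196.94.0/23
Subnets: 96.196.88.0/23, 96.196.90.0/23, 96.196.92.0/23, 96.196.94.0/23


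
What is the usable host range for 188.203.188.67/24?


Network: 188.203.188.0
Broadcast: 188.203.188.255
First usable = network + 1
Last usable = broadcast - 1
Range: 188.203.188.1 to 188.203.188.254


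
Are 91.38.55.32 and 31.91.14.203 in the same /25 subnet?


Mask: 255.255.255.128
91.38.55.32 AND mask = 91.38.55.0
31.91.14.203 AND mask = 31.91.14.128
No, different subnets (91.38.55.0 vs 31.91.14.128)


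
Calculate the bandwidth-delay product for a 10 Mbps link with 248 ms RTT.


BDP = bandwidth * RTT
= 10 Mbps * 248 ms
= 10 * 1e6 * 248 / 1000 bits
= 2480000 bits
= 310000 bytes
= 302.7344 KB
BDP = 2480000 bits (310000 bytes)


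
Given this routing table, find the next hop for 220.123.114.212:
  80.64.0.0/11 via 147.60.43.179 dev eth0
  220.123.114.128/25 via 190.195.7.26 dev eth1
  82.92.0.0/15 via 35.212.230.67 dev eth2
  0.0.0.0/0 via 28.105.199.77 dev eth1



Longest prefix match for 220.123.114.212:
  /11 80.64.0.0: no
  /25 220.123.114.128: MATCH
  /15 82.92.0.0: no
  /0 0.0.0.0: MATCH
Selected: next-hop 190.195.7.26 via eth1 (matched /25)


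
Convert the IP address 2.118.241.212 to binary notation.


2 = 00000010
118 = 01110110
241 = 11110001
212 = 11010100
Binary: 00000010.01110110.11110001.11010100


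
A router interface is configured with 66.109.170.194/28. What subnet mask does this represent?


/28 means 28 network bits, 4 host bits
Binary: 11111111111111111111111111110000
Mask: 255.255.255.240


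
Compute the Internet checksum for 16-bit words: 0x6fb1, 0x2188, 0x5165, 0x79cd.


Sum all words (with carry folding):
+ 0x6fb1 = 0x6fb1
+ 0x2188 = 0x9139
+ 0x5165 = 0xe29e
+ 0x79cd = 0x5c6c
One's complement: ~0x5c6c
Checksum = 0xa393


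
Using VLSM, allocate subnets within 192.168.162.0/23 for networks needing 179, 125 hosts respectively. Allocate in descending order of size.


179 hosts -> /24 (254 usable): 192.168.162.0/24
125 hosts -> /25 (126 usable): 192.168.163.0/25
Allocation: 192.168.162.0/24 (179 hosts, 254 usable); 192.168.163.0/25 (125 hosts, 126 usable)


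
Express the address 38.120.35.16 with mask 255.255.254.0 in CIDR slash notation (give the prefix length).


Binary: 11111111.11111111.11111110.00000000
Count leading 1s
Prefix: /23


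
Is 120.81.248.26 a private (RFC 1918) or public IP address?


RFC 1918 private ranges:
  10.0.0.0/8 (10.0.0.0 - 10.255.255.255)
  172.16.0.0/12 (172.16.0.0 - 172.31.255.255)
  192.168.0.0/16 (192.168.0.0 - 192.168.255.255)
Public (not in any RFC 1918 range)


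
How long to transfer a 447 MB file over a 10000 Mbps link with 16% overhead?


Effective throughput = 10000 * (1 - 16/100) = 8400 Mbps
File size in Mb = 447 * 8 = 3576 Mb
Time = 3576 / 8400
Time = 0.4257 seconds


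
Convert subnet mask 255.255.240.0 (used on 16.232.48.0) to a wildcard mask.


Subnet mask: 255.255.240.0
Wildcard = 255.255.255.255 - subnet mask
255 - 255 = 0
255 - 255 = 0
255 - 240 = 15
255 - 0 = 255
Wildcard: 0.0.15.255


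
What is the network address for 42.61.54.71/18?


IP:   00101010.00111101.00110110.01000111
Mask: 11111111.11111111.11000000.00000000
AND operation:
Net:  00101010.00111101.00000000.00000000
Network: 42.61.0.0/18


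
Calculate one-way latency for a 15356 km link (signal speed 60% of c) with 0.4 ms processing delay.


Speed = 0.6 * 3e5 km/s = 180000 km/s
Propagation delay = 15356 / 180000 = 0.0853 s = 85.3111 ms
Processing delay = 0.4 ms
Total one-way latency = 85.7111 ms


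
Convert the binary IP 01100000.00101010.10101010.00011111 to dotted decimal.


01100000 = 96
00101010 = 42
10101010 = 170
00011111 = 31
IP: 96.42.170.31


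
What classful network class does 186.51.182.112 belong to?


First octet: 186
Binary: 10111010
10xxxxxx -> Class B (128-191)
Class B, default mask 255.255.0.0 (/16)


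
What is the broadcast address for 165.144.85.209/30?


Network: 165.144.85.208/30
Host bits = 2
Set all host bits to 1:
Broadcast: 165.144.85.211


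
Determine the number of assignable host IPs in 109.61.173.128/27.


Host bits = 32 - 27 = 5
Total addresses = 2^5 = 32
Usable = total - 2 (network and broadcast)
Usable hosts: 30


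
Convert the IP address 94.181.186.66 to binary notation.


94 = 01011110
181 = 10110101
186 = 10111010
66 = 01000010
Binary: 01011110.10110101.10111010.01000010


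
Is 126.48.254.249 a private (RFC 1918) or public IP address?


RFC 1918 private ranges:
  10.0.0.0/8 (10.0.0.0 - 10.255.255.255)
  172.16.0.0/12 (172.16.0.0 - 172.31.255.255)
  192.168.0.0/16 (192.168.0.0 - 192.168.255.255)
Public (not in any RFC 1918 range)


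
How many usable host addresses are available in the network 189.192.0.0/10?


Host bits = 32 - 10 = 22
Total addresses = 2^22 = 4194304
Usable = total - 2 (network and broadcast)
Usable hosts: 4194302


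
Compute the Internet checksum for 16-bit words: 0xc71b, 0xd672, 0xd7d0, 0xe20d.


Sum all words (with carry folding):
+ 0xc71b = 0xc71b
+ 0xd672 = 0x9d8e
+ 0xd7d0 = 0x755f
+ 0xe20d = 0x576d
One's complement: ~0x576d
Checksum = 0xa892


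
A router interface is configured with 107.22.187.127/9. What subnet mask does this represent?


/9 means 9 network bits, 23 host bits
Binary: 11111111100000000000000000000000
Mask: 255.128.0.0


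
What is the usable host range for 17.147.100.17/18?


Network: 17.147.64.0
Broadcast: 17.147.127.255
First usable = network + 1
Last usable = broadcast - 1
Range: 17.147.64.1 to 17.147.127.254


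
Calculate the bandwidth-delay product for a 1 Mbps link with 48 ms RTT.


BDP = bandwidth * RTT
= 1 Mbps * 48 ms
= 1 * 1e6 * 48 / 1000 bits
= 48000 bits
= 6000 bytes
= 5.8594 KB
BDP = 48000 bits (6000 bytes)


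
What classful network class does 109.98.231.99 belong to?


First octet: 109
Binary: 01101101
0xxxxxxx -> Class A (1-126)
Class A, default mask 255.0.0.0 (/8)


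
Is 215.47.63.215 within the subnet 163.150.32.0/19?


Subnet network: 163.150.32.0
Test IP AND mask: 215.47.32.0
No, 215.47.63.215 is not in 163.150.32.0/19


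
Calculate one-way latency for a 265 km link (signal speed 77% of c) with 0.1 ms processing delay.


Speed = 0.77 * 3e5 km/s = 231000 km/s
Propagation delay = 265 / 231000 = 0.0011 s = 1.1472 ms
Processing delay = 0.1 ms
Total one-way latency = 1.2472 ms


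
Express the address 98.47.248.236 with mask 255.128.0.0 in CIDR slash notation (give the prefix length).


Binary: 11111111.10000000.00000000.00000000
Count leading 1s
Prefix: /9


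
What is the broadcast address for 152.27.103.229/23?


Network: 152.27.102.0/23
Host bits = 9
Set all host bits to 1:
Broadcast: 152.27.103.255


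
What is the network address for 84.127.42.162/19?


IP:   01010100.01111111.00101010.10100010
Mask: 11111111.11111111.11100000.00000000
AND operation:
Net:  01010100.01111111.00100000.00000000
Network: 84.127.32.0/19


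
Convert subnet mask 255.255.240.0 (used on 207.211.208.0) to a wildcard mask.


Subnet mask: 255.255.240.0
Wildcard = 255.255.255.255 - subnet mask
255 - 255 = 0
255 - 255 = 0
255 - 240 = 15
255 - 0 = 255
Wildcard: 0.0.15.255


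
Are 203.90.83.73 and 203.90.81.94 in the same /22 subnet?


Mask: 255.255.252.0
203.90.83.73 AND mask = 203.90.80.0
203.90.81.94 AND mask = 203.90.80.0
Yes, same subnet (203.90.80.0)


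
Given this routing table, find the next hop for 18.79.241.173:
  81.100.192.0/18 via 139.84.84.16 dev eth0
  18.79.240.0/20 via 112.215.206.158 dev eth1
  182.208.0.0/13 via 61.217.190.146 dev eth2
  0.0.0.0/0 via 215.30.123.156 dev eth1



Longest prefix match for 18.79.241.173:
  /18 81.100.192.0: no
  /20 18.79.240.0: MATCH
  /13 182.208.0.0: no
  /0 0.0.0.0: MATCH
Selected: next-hop 112.215.206.158 via eth1 (matched /20)


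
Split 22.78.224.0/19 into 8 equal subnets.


New prefix = 19 + 3 = 22
Each subnet has 1024 addresses
  22.78.224.0/22
  22.78.228.0/22
  22.78.232.0/22
  22.78.236.0/22
  22.78.240.0/22
  22.78.244.0/22
  22.78.248.0/22
  22.78.252.0/22
Subnets: 22.78.224.0/22, 22.78.228.0/22, 22.78.232.0/22, 22.78.236.0/22, 22.78.240.0/22, 22.78.244.0/22, 22.78.248.0/22, 22.78.252.0/22


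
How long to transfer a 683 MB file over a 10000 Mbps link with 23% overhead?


Effective throughput = 10000 * (1 - 23/100) = 7700 Mbps
File size in Mb = 683 * 8 = 5464 Mb
Time = 5464 / 7700
Time = 0.7096 seconds


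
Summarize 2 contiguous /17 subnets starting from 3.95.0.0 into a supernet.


Original prefix: /17
Number of subnets: 2 = 2^1
New prefix = 17 - 1 = 16
Supernet: 3.95.0.0/16


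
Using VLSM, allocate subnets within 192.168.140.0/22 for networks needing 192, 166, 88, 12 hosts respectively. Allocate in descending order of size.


192 hosts -> /24 (254 usable): 192.168.140.0/24
166 hosts -> /24 (254 usable): 192.168.141.0/24
88 hosts -> /25 (126 usable): 192.168.142.0/25
12 hosts -> /28 (14 usable): 192.168.142.128/28
Allocation: 192.168.140.0/24 (192 hosts, 254 usable); 192.168.141.0/24 (166 hosts, 254 usable); 192.168.142.0/25 (88 hosts, 126 usable); 192.168.142.128/28 (12 hosts, 14 usable)


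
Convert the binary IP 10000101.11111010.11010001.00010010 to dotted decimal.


10000101 = 133
11111010 = 250
11010001 = 209
00010010 = 18
IP: 133.250.209.18


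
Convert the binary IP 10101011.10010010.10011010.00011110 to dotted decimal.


10101011 = 171
10010010 = 146
10011010 = 154
00011110 = 30
IP: 171.146.154.30


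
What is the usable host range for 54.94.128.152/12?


Network: 54.80.0.0
Broadcast: 54.95.255.255
First usable = network + 1
Last usable = broadcast - 1
Range: 54.80.0.1 to 54.95.255.254


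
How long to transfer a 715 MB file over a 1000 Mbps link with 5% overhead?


Effective throughput = 1000 * (1 - 5/100) = 950 Mbps
File size in Mb = 715 * 8 = 5720 Mb
Time = 5720 / 950
Time = 6.0211 seconds


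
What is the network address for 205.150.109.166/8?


IP:   11001101.10010110.01101101.10100110
Mask: 11111111.00000000.00000000.00000000
AND operation:
Net:  11001101.00000000.00000000.00000000
Network: 205.0.0.0/8


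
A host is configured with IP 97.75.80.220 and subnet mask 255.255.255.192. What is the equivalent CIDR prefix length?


Binary: 11111111.11111111.11111111.11000000
Count leading 1s
Prefix: /26


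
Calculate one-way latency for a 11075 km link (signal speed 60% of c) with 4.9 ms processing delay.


Speed = 0.6 * 3e5 km/s = 180000 km/s
Propagation delay = 11075 / 180000 = 0.0615 s = 61.5278 ms
Processing delay = 4.9 ms
Total one-way latency = 66.4278 ms


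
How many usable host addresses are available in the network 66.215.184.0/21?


Host bits = 32 - 21 = 11
Total addresses = 2^11 = 2048
Usable = total - 2 (network and broadcast)
Usable hosts: 2046


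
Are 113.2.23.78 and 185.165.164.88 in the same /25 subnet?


Mask: 255.255.255.128
113.2.23.78 AND mask = 113.2.23.0
185.165.164.88 AND mask = 185.165.164.0
No, different subnets (113.2.23.0 vs 185.165.164.0)


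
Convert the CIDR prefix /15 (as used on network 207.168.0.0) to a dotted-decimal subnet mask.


/15 means 15 network bits, 17 host bits
Binary: 11111111111111100000000000000000
Mask: 255.254.0.0


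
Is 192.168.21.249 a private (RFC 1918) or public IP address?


RFC 1918 private ranges:
  10.0.0.0/8 (10.0.0.0 - 10.255.255.255)
  172.16.0.0/12 (172.16.0.0 - 172.31.255.255)
  192.168.0.0/16 (192.168.0.0 - 192.168.255.255)
Private (in 192.168.0.0/16)


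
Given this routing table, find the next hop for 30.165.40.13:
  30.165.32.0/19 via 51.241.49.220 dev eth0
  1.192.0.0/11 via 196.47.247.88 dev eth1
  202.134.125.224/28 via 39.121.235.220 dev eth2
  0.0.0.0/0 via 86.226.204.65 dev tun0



Longest prefix match for 30.165.40.13:
  /19 30.165.32.0: MATCH
  /11 1.192.0.0: no
  /28 202.134.125.224: no
  /0 0.0.0.0: MATCH
Selected: next-hop 51.241.49.220 via eth0 (matched /19)


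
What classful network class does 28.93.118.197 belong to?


First octet: 28
Binary: 00011100
0xxxxxxx -> Class A (1-126)
Class A, default mask 255.0.0.0 (/8)


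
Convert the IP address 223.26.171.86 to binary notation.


223 = 11011111
26 = 00011010
171 = 10101011
86 = 01010110
Binary: 11011111.00011010.10101011.01010110


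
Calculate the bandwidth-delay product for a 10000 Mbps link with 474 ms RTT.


BDP = bandwidth * RTT
= 10000 Mbps * 474 ms
= 10000 * 1e6 * 474 / 1000 bits
= 4740000000 bits
= 592500000 bytes
= 578613.2812 KB
BDP = 4740000000 bits (592500000 bytes)


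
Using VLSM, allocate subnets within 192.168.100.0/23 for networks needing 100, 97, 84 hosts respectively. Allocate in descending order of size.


100 hosts -> /25 (126 usable): 192.168.100.0/25
97 hosts -> /25 (126 usable): 192.168.100.128/25
84 hosts -> /25 (126 usable): 192.168.101.0/25
Allocation: 192.168.100.0/25 (100 hosts, 126 usable); 192.168.100.128/25 (97 hosts, 126 usable); 192.168.101.0/25 (84 hosts, 126 usable)


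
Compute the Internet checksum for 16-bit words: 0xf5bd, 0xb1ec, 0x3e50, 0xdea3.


Sum all words (with carry folding):
+ 0xf5bd = 0xf5bd
+ 0xb1ec = 0xa7aa
+ 0x3e50 = 0xe5fa
+ 0xdea3 = 0xc49e
One's complement: ~0xc49e
Checksum = 0x3b61


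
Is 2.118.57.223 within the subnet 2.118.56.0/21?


Subnet network: 2.118.56.0
Test IP AND mask: 2.118.56.0
Yes, 2.118.57.223 is in 2.118.56.0/21


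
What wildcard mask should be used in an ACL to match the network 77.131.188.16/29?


Subnet mask: 255.255.255.248
Wildcard = 255.255.255.255 - subnet mask
255 - 255 = 0
255 - 255 = 0
255 - 255 = 0
255 - 248 = 7
Wildcard: 0.0.0.7


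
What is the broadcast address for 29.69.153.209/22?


Network: 29.69.152.0/22
Host bits = 10
Set all host bits to 1:
Broadcast: 29.69.155.255


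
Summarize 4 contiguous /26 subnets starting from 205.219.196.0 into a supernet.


Original prefix: /26
Number of subnets: 4 = 2^2
New prefix = 26 - 2 = 24
Supernet: 205.219.196.0/24


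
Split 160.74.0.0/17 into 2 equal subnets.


New prefix = 17 + 1 = 18
Each subnet has 16384 addresses
  160.74.0.0/18
  160.74.64.0/18
Subnets: 160.74.0.0/18, 160.74.64.0/18


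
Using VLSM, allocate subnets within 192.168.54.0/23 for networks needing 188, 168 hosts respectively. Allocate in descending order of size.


188 hosts -> /24 (254 usable): 192.168.54.0/24
168 hosts -> /24 (254 usable): 192.168.55.0/24
Allocation: 192.168.54.0/24 (188 hosts, 254 usable); 192.168.55.0/24 (168 hosts, 254 usable)


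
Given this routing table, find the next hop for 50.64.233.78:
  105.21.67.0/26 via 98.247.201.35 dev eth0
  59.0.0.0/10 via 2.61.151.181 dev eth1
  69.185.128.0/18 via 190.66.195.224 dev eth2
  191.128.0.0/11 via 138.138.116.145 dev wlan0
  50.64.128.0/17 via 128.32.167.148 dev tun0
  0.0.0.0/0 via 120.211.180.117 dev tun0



Longest prefix match for 50.64.233.78:
  /26 105.21.67.0: no
  /10 59.0.0.0: no
  /18 69.185.128.0: no
  /11 191.128.0.0: no
  /17 50.64.128.0: MATCH
  /0 0.0.0.0: MATCH
Selected: next-hop 128.32.167.148 via tun0 (matched /17)


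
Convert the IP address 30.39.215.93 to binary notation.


30 = 00011110
39 = 00100111
215 = 11010111
93 = 01011101
Binary: 00011110.00100111.11010111.01011101


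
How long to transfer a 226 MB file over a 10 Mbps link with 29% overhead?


Effective throughput = 10 * (1 - 29/100) = 7.1 Mbps
File size in Mb = 226 * 8 = 1808 Mb
Time = 1808 / 7.1
Time = 254.6479 seconds


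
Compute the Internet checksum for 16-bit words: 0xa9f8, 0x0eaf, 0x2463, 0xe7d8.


Sum all words (with carry folding):
+ 0xa9f8 = 0xa9f8
+ 0x0eaf = 0xb8a7
+ 0x2463 = 0xdd0a
+ 0xe7d8 = 0xc4e3
One's complement: ~0xc4e3
Checksum = 0x3b1c


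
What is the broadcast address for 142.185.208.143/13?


Network: 142.184.0.0/13
Host bits = 19
Set all host bits to 1:
Broadcast: 142.191.255.255


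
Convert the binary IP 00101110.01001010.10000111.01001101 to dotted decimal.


00101110 = 46
01001010 = 74
10000111 = 135
01001101 = 77
IP: 46.74.135.77


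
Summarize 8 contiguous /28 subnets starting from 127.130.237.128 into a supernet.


Original prefix: /28
Number of subnets: 8 = 2^3
New prefix = 28 - 3 = 25
Supernet: 127.130.237.128/25


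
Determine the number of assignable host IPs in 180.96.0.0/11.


Host bits = 32 - 11 = 21
Total addresses = 2^21 = 2097152
Usable = total - 2 (network and broadcast)
Usable hosts: 2097150


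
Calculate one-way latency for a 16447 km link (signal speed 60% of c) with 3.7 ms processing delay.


Speed = 0.6 * 3e5 km/s = 180000 km/s
Propagation delay = 16447 / 180000 = 0.0914 s = 91.3722 ms
Processing delay = 3.7 ms
Total one-way latency = 95.0722 ms


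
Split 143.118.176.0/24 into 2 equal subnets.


New prefix = 24 + 1 = 25
Each subnet has 128 addresses
  143.118.176.0/25
  143.118.176.128/25
Subnets: 143.118.176.0/25, 143.118.176.128/25


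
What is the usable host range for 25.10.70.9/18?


Network: 25.10.64.0
Broadcast: 25.10.127.255
First usable = network + 1
Last usable = broadcast - 1
Range: 25.10.64.1 to 25.10.127.254


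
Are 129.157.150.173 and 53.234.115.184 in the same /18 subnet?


Mask: 255.255.192.0
129.157.150.173 AND mask = 129.157.128.0
53.234.115.184 AND mask = 53.234.64.0
No, different subnets (129.157.128.0 vs 53.234.64.0)


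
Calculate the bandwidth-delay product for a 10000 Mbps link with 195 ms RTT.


BDP = bandwidth * RTT
= 10000 Mbps * 195 ms
= 10000 * 1e6 * 195 / 1000 bits
= 1950000000 bits
= 243750000 bytes
= 238037.1094 KB
BDP = 1950000000 bits (243750000 bytes)


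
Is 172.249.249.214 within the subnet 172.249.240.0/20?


Subnet network: 172.249.240.0
Test IP AND mask: 172.249.240.0
Yes, 172.249.249.214 is in 172.249.240.0/20


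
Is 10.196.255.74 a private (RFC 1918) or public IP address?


RFC 1918 private ranges:
  10.0.0.0/8 (10.0.0.0 - 10.255.255.255)
  172.16.0.0/12 (172.16.0.0 - 172.31.255.255)
  192.168.0.0/16 (192.168.0.0 - 192.168.255.255)
Private (in 10.0.0.0/8)


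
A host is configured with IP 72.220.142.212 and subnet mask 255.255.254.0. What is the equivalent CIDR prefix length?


Binary: 11111111.11111111.11111110.00000000
Count leading 1s
Prefix: /23


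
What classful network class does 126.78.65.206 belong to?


First octet: 126
Binary: 01111110
0xxxxxxx -> Class A (1-126)
Class A, default mask 255.0.0.0 (/8)


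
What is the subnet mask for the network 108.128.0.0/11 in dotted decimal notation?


/11 means 11 network bits, 21 host bits
Binary: 11111111111000000000000000000000
Mask: 255.224.0.0


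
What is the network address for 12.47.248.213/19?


IP:   00001100.00101111.11111000.11010101
Mask: 11111111.11111111.11100000.00000000
AND operation:
Net:  00001100.00101111.11100000.00000000
Network: 12.47.224.0/19


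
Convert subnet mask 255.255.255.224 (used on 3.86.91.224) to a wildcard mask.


Subnet mask: 255.255.255.224
Wildcard = 255.255.255.255 - subnet mask
255 - 255 = 0
255 - 255 = 0
255 - 255 = 0
255 - 224 = 31
Wildcard: 0.0.0.31


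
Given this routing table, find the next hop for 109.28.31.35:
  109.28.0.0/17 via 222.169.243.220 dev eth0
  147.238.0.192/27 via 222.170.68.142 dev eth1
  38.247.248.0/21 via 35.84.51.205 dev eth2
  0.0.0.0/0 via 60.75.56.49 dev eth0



Longest prefix match for 109.28.31.35:
  /17 109.28.0.0: MATCH
  /27 147.238.0.192: no
  /21 38.247.248.0: no
  /0 0.0.0.0: MATCH
Selected: next-hop 222.169.243.220 via eth0 (matched /17)


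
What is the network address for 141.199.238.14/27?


IP:   10001101.11000111.11101110.00001110
Mask: 11111111.11111111.11111111.11100000
AND operation:
Net:  10001101.11000111.11101110.00000000
Network: 141.199.238.0/27


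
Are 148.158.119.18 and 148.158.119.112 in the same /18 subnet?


Mask: 255.255.192.0
148.158.119.18 AND mask = 148.158.64.0
148.158.119.112 AND mask = 148.158.64.0
Yes, same subnet (148.158.64.0)


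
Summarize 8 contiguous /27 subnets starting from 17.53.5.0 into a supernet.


Original prefix: /27
Number of subnets: 8 = 2^3
New prefix = 27 - 3 = 24
Supernet: 17.53.5.0/24
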